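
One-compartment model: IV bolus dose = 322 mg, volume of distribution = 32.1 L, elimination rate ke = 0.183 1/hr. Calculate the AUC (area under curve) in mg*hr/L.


C0 = Dose/Vd = 322/32.1 = 10.0312 mg/L
AUC = C0/ke = 10.0312/0.183
AUC = 54.82 mg*hr/L


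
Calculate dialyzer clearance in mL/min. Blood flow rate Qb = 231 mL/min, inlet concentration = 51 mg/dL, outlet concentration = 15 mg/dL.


K = Qb * (Cb_in - Cb_out) / Cb_in
K = 231 * (51 - 15) / 51
K = 163.1 mL/min


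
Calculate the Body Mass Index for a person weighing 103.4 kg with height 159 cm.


BMI = weight / height^2
height = 159 cm = 1.59 m
BMI = 103.4 / 1.59^2
BMI = 40.9 kg/m^2


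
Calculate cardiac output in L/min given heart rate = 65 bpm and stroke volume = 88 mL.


CO = HR * SV
CO = 65 * 88 / 1000
CO = 5.72 L/min


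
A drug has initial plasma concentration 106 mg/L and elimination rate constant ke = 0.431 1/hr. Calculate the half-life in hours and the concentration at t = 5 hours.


t_half = ln(2) / ke = 0.693147 / 0.431 = 1.608 hr
C(t) = C0 * exp(-ke*t) = 106 * exp(-0.431*5)
C(5) = 12.29 mg/L


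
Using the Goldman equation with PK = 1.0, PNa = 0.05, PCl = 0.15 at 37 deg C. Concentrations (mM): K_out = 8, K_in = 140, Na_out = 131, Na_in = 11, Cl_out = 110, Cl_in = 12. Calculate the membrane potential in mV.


Vm = (RT/F)*ln((PK*Ko + PNa*Nao + PCl*Cli)/(PK*Ki + PNa*Nai + PCl*Clo))
Numer = 16.35, Denom = 157.05
Vm = -60.46 mV


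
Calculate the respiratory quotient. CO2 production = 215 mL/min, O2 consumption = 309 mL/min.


RQ = VCO2 / VO2
RQ = 215 / 309
RQ = 0.6958


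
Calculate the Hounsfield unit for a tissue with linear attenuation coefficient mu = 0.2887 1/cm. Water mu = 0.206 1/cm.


HU = ((mu_tissue - mu_water) / mu_water) * 1000
HU = ((0.2887 - 0.206) / 0.206) * 1000
HU = 401.5


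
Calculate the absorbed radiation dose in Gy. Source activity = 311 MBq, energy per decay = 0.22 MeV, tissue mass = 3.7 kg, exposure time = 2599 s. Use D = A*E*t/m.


A = 311 MBq = 3.1100e+08 Bq
E = 0.22 MeV = 3.5244e-14 J
D = A*E*t/m = 3.1100e+08*3.5244e-14*2599/3.7
D = 0.007699 Gy


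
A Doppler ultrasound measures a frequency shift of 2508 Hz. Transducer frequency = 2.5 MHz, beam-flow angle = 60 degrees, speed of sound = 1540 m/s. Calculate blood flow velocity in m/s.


v = fd * c / (2 * f0 * cos(theta))
v = 2508 * 1540 / (2 * 2.5000e+06 * cos(60))
v = 1.545 m/s


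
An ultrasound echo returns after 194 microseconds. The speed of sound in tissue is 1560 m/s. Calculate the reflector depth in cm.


depth = c * t / 2
t = 194 us = 1.9400e-04 s
depth = 1560 * 1.9400e-04 / 2
depth = 0.15132 m = 15.132 cm


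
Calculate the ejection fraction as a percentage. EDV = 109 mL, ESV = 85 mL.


SV = EDV - ESV = 109 - 85 = 24 mL
EF = SV/EDV * 100 = 24/109 * 100
EF = 22.02%


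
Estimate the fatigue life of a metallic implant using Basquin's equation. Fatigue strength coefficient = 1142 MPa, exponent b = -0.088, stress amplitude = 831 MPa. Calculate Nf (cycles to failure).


sigma_a = sigma_f' * (2Nf)^b
2Nf = (sigma_a/sigma_f')^(1/b)
2Nf = (831/1142)^(1/-0.088)
2Nf = 37.061361
Nf = 18.53


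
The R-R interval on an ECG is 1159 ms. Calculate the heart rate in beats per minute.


HR = 60 / RR_interval(s)
RR = 1159 ms = 1.159 s
HR = 60 / 1.159 = 51.77 bpm


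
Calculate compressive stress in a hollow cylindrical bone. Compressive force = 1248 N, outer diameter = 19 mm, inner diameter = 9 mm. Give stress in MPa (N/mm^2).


A = pi*(r_o^2 - r_i^2)
r_o = 9.5 mm, r_i = 4.5 mm
A = 219.911 mm^2
sigma = F/A = 1248 / 219.911
sigma = 5.675 MPa


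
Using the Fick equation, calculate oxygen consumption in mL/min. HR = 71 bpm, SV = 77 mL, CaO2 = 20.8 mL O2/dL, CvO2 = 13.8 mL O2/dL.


CO = HR*SV = 71*77/1000 = 5.467 L/min
a-v O2 diff = 20.8 - 13.8 = 7 mL/dL
VO2 = CO * (CaO2-CvO2) * 10 dL/L
VO2 = 5.467 * 7 * 10
VO2 = 382.7 mL/min


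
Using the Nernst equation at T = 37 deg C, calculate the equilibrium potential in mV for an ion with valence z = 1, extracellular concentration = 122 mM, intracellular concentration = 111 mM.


E = (RT/(zF)) * ln(C_out/C_in)
T = 37 + 273.15 = 310.15 K
E = (8.314 * 310.15 / (1 * 96485)) * ln(122/111)
E = 2.525 mV


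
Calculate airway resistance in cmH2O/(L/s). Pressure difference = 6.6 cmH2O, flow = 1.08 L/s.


R = dP / flow
R = 6.6 / 1.08
R = 6.111 cmH2O/(L/s)


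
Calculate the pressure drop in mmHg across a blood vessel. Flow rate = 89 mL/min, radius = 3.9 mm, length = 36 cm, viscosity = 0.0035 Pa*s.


dP = 8*mu*L*Q / (pi*r^4)
Q = 89 mL/min = 1.48333e-06 m^3/s
dP = 20.5726 Pa = 20.5726 / 133.322 mmHg = 0.1543 mmHg


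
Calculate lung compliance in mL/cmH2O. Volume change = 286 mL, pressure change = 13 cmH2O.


C = dV / dP
C = 286 / 13
C = 22 mL/cmH2O


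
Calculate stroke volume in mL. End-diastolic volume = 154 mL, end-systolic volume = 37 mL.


SV = EDV - ESV
SV = 154 - 37
SV = 117 mL


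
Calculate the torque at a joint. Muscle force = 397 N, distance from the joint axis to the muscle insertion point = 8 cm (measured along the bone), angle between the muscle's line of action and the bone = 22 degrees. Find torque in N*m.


Torque = F * d * sin(theta)   (moment arm = d*sin(theta))
d = 8 cm = 0.08 m
Torque = 397 * 0.08 * sin(22)
Torque = 11.9 N*m


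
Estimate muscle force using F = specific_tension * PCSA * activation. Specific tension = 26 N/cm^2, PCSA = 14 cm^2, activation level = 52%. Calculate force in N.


F = sigma * PCSA * activation
F = 26 * 14 * 0.52
F = 189.3 N


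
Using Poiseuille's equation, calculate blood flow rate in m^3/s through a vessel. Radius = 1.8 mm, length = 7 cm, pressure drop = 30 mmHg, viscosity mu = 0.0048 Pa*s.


Q = pi*r^4*dP / (8*mu*L)
r = 0.0018 m, L = 0.07 m
dP = 30 mmHg = 3999.66 Pa
Q = 4.9072e-05 m^3/s


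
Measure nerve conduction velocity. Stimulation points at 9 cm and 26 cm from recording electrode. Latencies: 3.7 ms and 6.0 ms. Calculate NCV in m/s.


Distance = (26 - 9) / 100 = 0.17 m
dt = (6.0 - 3.7) / 1000 = 0.0023 s
NCV = dist / dt = 73.91 m/s


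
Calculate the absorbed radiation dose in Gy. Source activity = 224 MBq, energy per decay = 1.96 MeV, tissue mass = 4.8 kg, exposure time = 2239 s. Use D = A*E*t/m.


A = 224 MBq = 2.2400e+08 Bq
E = 1.96 MeV = 3.13992e-13 J
D = A*E*t/m = 2.2400e+08*3.13992e-13*2239/4.8
D = 0.03281 Gy


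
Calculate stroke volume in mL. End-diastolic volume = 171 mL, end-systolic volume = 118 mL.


SV = EDV - ESV
SV = 171 - 118
SV = 53 mL


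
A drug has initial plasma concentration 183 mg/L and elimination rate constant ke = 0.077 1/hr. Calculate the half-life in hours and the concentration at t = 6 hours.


t_half = ln(2) / ke = 0.693147 / 0.077 = 9.002 hr
C(t) = C0 * exp(-ke*t) = 183 * exp(-0.077*6)
C(6) = 115.3 mg/L


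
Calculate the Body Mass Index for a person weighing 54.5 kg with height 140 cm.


BMI = weight / height^2
height = 140 cm = 1.4 m
BMI = 54.5 / 1.4^2
BMI = 27.81 kg/m^2


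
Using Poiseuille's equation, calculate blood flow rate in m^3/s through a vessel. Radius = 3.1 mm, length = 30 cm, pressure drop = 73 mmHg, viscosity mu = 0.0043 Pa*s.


Q = pi*r^4*dP / (8*mu*L)
r = 0.0031 m, L = 0.3 m
dP = 73 mmHg = 9732.506 Pa
Q = 2.7362e-04 m^3/s


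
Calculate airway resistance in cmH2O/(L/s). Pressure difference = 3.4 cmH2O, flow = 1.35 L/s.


R = dP / flow
R = 3.4 / 1.35
R = 2.519 cmH2O/(L/s)


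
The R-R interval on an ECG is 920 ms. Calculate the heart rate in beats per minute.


HR = 60 / RR_interval(s)
RR = 920 ms = 0.92 s
HR = 60 / 0.92 = 65.22 bpm


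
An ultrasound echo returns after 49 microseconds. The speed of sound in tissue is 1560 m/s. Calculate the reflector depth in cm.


depth = c * t / 2
t = 49 us = 4.9000e-05 s
depth = 1560 * 4.9000e-05 / 2
depth = 0.03822 m = 3.822 cm


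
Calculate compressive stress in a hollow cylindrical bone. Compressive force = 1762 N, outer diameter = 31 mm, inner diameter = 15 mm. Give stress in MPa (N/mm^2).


A = pi*(r_o^2 - r_i^2)
r_o = 15.5 mm, r_i = 7.5 mm
A = 578.053 mm^2
sigma = F/A = 1762 / 578.053
sigma = 3.048 MPa


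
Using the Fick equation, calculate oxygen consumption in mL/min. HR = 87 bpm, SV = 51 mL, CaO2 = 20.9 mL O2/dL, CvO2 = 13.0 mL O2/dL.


CO = HR*SV = 87*51/1000 = 4.437 L/min
a-v O2 diff = 20.9 - 13.0 = 7.9 mL/dL
VO2 = CO * (CaO2-CvO2) * 10 dL/L
VO2 = 4.437 * 7.9 * 10
VO2 = 350.5 mL/min


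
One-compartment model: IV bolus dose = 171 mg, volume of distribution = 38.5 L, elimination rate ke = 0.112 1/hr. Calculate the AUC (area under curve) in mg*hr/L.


C0 = Dose/Vd = 171/38.5 = 4.44156 mg/L
AUC = C0/ke = 4.44156/0.112
AUC = 39.66 mg*hr/L


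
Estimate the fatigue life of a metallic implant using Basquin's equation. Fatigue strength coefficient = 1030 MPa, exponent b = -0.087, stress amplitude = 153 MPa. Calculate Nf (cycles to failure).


sigma_a = sigma_f' * (2Nf)^b
2Nf = (sigma_a/sigma_f')^(1/b)
2Nf = (153/1030)^(1/-0.087)
2Nf = 3.3030654e+09
Nf = 1.6515e+09


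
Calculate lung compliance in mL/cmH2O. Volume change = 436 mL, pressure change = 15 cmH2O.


C = dV / dP
C = 436 / 15
C = 29.07 mL/cmH2O


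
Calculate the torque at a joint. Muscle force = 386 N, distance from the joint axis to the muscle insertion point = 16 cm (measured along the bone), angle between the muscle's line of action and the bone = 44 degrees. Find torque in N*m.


Torque = F * d * sin(theta)   (moment arm = d*sin(theta))
d = 16 cm = 0.16 m
Torque = 386 * 0.16 * sin(44)
Torque = 42.9 N*m


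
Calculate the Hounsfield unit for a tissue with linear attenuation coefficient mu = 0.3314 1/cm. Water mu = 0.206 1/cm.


HU = ((mu_tissue - mu_water) / mu_water) * 1000
HU = ((0.3314 - 0.206) / 0.206) * 1000
HU = 608.7


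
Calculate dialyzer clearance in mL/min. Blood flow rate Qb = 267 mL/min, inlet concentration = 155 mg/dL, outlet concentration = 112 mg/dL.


K = Qb * (Cb_in - Cb_out) / Cb_in
K = 267 * (155 - 112) / 155
K = 74.07 mL/min


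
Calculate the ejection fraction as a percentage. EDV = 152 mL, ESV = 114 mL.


SV = EDV - ESV = 152 - 114 = 38 mL
EF = SV/EDV * 100 = 38/152 * 100
EF = 25%


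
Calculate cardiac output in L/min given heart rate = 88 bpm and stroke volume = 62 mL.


CO = HR * SV
CO = 88 * 62 / 1000
CO = 5.456 L/min


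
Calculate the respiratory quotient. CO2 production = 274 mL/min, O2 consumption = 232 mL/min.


RQ = VCO2 / VO2
RQ = 274 / 232
RQ = 1.181


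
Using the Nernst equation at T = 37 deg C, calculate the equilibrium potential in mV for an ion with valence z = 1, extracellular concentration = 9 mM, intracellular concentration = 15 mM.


E = (RT/(zF)) * ln(C_out/C_in)
T = 37 + 273.15 = 310.15 K
E = (8.314 * 310.15 / (1 * 96485)) * ln(9/15)
E = -13.65 mV


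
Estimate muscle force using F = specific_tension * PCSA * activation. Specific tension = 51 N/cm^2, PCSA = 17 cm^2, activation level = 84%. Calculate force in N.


F = sigma * PCSA * activation
F = 51 * 17 * 0.84
F = 728.3 N


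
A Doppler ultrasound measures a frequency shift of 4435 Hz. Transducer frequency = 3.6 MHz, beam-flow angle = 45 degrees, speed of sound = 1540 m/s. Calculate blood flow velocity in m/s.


v = fd * c / (2 * f0 * cos(theta))
v = 4435 * 1540 / (2 * 3.6000e+06 * cos(45))
v = 1.342 m/s


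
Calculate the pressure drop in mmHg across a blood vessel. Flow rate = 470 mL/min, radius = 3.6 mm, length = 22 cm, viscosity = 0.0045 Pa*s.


dP = 8*mu*L*Q / (pi*r^4)
Q = 470 mL/min = 7.83333e-06 m^3/s
dP = 117.574 Pa = 117.574 / 133.322 mmHg = 0.8819 mmHg


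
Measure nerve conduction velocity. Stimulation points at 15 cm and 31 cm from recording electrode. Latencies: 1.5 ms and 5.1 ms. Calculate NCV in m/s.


Distance = (31 - 15) / 100 = 0.16 m
dt = (5.1 - 1.5) / 1000 = 0.0036 s
NCV = dist / dt = 44.44 m/s


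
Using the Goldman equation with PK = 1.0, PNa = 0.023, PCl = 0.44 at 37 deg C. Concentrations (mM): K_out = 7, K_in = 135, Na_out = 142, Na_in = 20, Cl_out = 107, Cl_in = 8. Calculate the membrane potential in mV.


Vm = (RT/F)*ln((PK*Ko + PNa*Nao + PCl*Cli)/(PK*Ki + PNa*Nai + PCl*Clo))
Numer = 13.786, Denom = 182.54
Vm = -69.04 mV


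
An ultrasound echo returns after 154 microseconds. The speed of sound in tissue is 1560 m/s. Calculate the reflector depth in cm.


depth = c * t / 2
t = 154 us = 1.5400e-04 s
depth = 1560 * 1.5400e-04 / 2
depth = 0.12012 m = 12.012 cm


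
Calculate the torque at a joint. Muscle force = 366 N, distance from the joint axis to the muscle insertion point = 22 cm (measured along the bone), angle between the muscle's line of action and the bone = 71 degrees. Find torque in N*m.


Torque = F * d * sin(theta)   (moment arm = d*sin(theta))
d = 22 cm = 0.22 m
Torque = 366 * 0.22 * sin(71)
Torque = 76.13 N*m


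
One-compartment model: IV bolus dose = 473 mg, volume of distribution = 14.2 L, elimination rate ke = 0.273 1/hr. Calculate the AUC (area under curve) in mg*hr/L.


C0 = Dose/Vd = 473/14.2 = 33.3099 mg/L
AUC = C0/ke = 33.3099/0.273
AUC = 122 mg*hr/L


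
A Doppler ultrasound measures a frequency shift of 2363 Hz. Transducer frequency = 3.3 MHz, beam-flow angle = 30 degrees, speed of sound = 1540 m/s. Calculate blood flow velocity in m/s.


v = fd * c / (2 * f0 * cos(theta))
v = 2363 * 1540 / (2 * 3.3000e+06 * cos(30))
v = 0.6367 m/s


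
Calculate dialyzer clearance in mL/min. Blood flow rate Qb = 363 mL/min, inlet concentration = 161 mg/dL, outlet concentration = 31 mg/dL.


K = Qb * (Cb_in - Cb_out) / Cb_in
K = 363 * (161 - 31) / 161
K = 293.1 mL/min


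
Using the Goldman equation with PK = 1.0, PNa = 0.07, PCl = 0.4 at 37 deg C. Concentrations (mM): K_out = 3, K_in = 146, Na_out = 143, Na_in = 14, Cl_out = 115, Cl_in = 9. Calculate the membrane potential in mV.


Vm = (RT/F)*ln((PK*Ko + PNa*Nao + PCl*Cli)/(PK*Ki + PNa*Nai + PCl*Clo))
Numer = 16.61, Denom = 192.98
Vm = -65.55 mV


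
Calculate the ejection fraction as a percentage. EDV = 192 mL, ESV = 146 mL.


SV = EDV - ESV = 192 - 146 = 46 mL
EF = SV/EDV * 100 = 46/192 * 100
EF = 23.96%


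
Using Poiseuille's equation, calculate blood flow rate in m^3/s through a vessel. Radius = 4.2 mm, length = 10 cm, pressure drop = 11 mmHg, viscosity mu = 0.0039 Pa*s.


Q = pi*r^4*dP / (8*mu*L)
r = 0.0042 m, L = 0.1 m
dP = 11 mmHg = 1466.542 Pa
Q = 4.5950e-04 m^3/s


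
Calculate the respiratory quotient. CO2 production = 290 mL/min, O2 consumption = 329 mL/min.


RQ = VCO2 / VO2
RQ = 290 / 329
RQ = 0.8815


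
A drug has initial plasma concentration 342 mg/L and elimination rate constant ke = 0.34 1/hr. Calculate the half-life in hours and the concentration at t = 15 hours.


t_half = ln(2) / ke = 0.693147 / 0.34 = 2.039 hr
C(t) = C0 * exp(-ke*t) = 342 * exp(-0.34*15)
C(15) = 2.085 mg/L


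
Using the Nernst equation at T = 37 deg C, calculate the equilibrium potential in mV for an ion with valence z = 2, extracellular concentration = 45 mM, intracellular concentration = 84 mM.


E = (RT/(zF)) * ln(C_out/C_in)
T = 37 + 273.15 = 310.15 K
E = (8.314 * 310.15 / (2 * 96485)) * ln(45/84)
E = -8.34 mV


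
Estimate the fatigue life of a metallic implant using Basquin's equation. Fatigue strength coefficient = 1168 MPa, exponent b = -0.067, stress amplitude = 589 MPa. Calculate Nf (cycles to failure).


sigma_a = sigma_f' * (2Nf)^b
2Nf = (sigma_a/sigma_f')^(1/b)
2Nf = (589/1168)^(1/-0.067)
2Nf = 27398.362
Nf = 1.37e+04


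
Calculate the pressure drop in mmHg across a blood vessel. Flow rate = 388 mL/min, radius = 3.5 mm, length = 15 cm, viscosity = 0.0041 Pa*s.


dP = 8*mu*L*Q / (pi*r^4)
Q = 388 mL/min = 6.46667e-06 m^3/s
dP = 67.4876 Pa = 67.4876 / 133.322 mmHg = 0.5062 mmHg


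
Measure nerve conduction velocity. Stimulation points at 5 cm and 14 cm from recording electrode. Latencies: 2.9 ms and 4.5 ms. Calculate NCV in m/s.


Distance = (14 - 5) / 100 = 0.09 m
dt = (4.5 - 2.9) / 1000 = 0.0016 s
NCV = dist / dt = 56.25 m/s


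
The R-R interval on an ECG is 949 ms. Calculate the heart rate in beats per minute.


HR = 60 / RR_interval(s)
RR = 949 ms = 0.949 s
HR = 60 / 0.949 = 63.22 bpm


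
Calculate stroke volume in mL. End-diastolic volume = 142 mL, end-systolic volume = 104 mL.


SV = EDV - ESV
SV = 142 - 104
SV = 38 mL


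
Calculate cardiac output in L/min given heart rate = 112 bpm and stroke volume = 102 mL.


CO = HR * SV
CO = 112 * 102 / 1000
CO = 11.42 L/min


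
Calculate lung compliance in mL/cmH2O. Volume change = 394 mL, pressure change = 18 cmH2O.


C = dV / dP
C = 394 / 18
C = 21.89 mL/cmH2O


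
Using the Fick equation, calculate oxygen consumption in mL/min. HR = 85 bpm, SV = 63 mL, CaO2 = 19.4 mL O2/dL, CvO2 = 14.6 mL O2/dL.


CO = HR*SV = 85*63/1000 = 5.355 L/min
a-v O2 diff = 19.4 - 14.6 = 4.8 mL/dL
VO2 = CO * (CaO2-CvO2) * 10 dL/L
VO2 = 5.355 * 4.8 * 10
VO2 = 257 mL/min


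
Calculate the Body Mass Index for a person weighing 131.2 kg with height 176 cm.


BMI = weight / height^2
height = 176 cm = 1.76 m
BMI = 131.2 / 1.76^2
BMI = 42.36 kg/m^2


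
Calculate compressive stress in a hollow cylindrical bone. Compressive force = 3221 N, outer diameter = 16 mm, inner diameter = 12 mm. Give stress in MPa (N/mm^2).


A = pi*(r_o^2 - r_i^2)
r_o = 8 mm, r_i = 6 mm
A = 87.9646 mm^2
sigma = F/A = 3221 / 87.9646
sigma = 36.62 MPa


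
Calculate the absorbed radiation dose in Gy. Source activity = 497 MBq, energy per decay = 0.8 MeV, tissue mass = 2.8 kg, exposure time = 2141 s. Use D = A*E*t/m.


A = 497 MBq = 4.9700e+08 Bq
E = 0.8 MeV = 1.2816e-13 J
D = A*E*t/m = 4.9700e+08*1.2816e-13*2141/2.8
D = 0.0487 Gy


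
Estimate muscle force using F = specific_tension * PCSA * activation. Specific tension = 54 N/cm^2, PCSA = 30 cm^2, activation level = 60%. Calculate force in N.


F = sigma * PCSA * activation
F = 54 * 30 * 0.6
F = 972 N


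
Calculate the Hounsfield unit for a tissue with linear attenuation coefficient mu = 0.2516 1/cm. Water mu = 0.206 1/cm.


HU = ((mu_tissue - mu_water) / mu_water) * 1000
HU = ((0.2516 - 0.206) / 0.206) * 1000
HU = 221.4


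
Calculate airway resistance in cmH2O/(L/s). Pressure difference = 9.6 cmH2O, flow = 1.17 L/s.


R = dP / flow
R = 9.6 / 1.17
R = 8.205 cmH2O/(L/s)


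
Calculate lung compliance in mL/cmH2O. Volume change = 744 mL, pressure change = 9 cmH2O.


C = dV / dP
C = 744 / 9
C = 82.67 mL/cmH2O


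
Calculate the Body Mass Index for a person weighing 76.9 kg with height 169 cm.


BMI = weight / height^2
height = 169 cm = 1.69 m
BMI = 76.9 / 1.69^2
BMI = 26.92 kg/m^2


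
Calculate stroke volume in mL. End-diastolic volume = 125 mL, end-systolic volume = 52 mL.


SV = EDV - ESV
SV = 125 - 52
SV = 73 mL


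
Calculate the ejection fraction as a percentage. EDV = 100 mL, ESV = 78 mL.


SV = EDV - ESV = 100 - 78 = 22 mL
EF = SV/EDV * 100 = 22/100 * 100
EF = 22%


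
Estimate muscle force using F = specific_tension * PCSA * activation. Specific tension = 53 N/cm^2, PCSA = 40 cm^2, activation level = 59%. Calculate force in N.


F = sigma * PCSA * activation
F = 53 * 40 * 0.59
F = 1251 N


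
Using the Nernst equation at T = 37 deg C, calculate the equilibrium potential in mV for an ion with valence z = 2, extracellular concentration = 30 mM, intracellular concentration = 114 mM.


E = (RT/(zF)) * ln(C_out/C_in)
T = 37 + 273.15 = 310.15 K
E = (8.314 * 310.15 / (2 * 96485)) * ln(30/114)
E = -17.84 mV


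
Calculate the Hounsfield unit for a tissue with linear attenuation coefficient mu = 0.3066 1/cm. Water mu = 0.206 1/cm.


HU = ((mu_tissue - mu_water) / mu_water) * 1000
HU = ((0.3066 - 0.206) / 0.206) * 1000
HU = 488.3


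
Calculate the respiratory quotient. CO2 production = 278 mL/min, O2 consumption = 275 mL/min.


RQ = VCO2 / VO2
RQ = 278 / 275
RQ = 1.011


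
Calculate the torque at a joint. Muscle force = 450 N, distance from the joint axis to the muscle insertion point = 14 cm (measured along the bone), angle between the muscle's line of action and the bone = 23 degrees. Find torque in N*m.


Torque = F * d * sin(theta)   (moment arm = d*sin(theta))
d = 14 cm = 0.14 m
Torque = 450 * 0.14 * sin(23)
Torque = 24.62 N*m


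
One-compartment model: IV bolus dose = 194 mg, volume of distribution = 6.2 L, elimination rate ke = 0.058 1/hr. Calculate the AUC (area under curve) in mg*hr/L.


C0 = Dose/Vd = 194/6.2 = 31.2903 mg/L
AUC = C0/ke = 31.2903/0.058
AUC = 539.5 mg*hr/L


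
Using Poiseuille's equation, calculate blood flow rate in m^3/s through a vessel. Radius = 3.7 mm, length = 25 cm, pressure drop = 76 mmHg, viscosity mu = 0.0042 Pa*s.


Q = pi*r^4*dP / (8*mu*L)
r = 0.0037 m, L = 0.25 m
dP = 76 mmHg = 10132.472 Pa
Q = 7.1022e-04 m^3/s


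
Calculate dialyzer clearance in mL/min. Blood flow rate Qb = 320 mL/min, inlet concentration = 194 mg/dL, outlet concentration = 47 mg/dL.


K = Qb * (Cb_in - Cb_out) / Cb_in
K = 320 * (194 - 47) / 194
K = 242.5 mL/min


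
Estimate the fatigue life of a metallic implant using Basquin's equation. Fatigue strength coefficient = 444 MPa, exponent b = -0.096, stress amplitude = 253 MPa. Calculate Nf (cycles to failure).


sigma_a = sigma_f' * (2Nf)^b
2Nf = (sigma_a/sigma_f')^(1/b)
2Nf = (253/444)^(1/-0.096)
2Nf = 350.26804
Nf = 175.1


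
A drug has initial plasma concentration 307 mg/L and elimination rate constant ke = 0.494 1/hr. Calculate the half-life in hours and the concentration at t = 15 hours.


t_half = ln(2) / ke = 0.693147 / 0.494 = 1.403 hr
C(t) = C0 * exp(-ke*t) = 307 * exp(-0.494*15)
C(15) = 0.1858 mg/L


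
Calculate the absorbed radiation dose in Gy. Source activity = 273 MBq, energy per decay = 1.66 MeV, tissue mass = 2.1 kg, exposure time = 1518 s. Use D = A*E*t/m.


A = 273 MBq = 2.7300e+08 Bq
E = 1.66 MeV = 2.65932e-13 J
D = A*E*t/m = 2.7300e+08*2.65932e-13*1518/2.1
D = 0.05248 Gy


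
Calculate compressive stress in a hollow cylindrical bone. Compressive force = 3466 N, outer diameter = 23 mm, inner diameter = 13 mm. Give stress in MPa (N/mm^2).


A = pi*(r_o^2 - r_i^2)
r_o = 11.5 mm, r_i = 6.5 mm
A = 282.743 mm^2
sigma = F/A = 3466 / 282.743
sigma = 12.26 MPa


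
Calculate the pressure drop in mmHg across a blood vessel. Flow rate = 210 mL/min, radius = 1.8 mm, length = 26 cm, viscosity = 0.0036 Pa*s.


dP = 8*mu*L*Q / (pi*r^4)
Q = 210 mL/min = 3.5e-06 m^3/s
dP = 794.683 Pa = 794.683 / 133.322 mmHg = 5.961 mmHg


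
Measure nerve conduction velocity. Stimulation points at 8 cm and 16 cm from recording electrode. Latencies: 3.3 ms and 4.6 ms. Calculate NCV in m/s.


Distance = (16 - 8) / 100 = 0.08 m
dt = (4.6 - 3.3) / 1000 = 0.0013 s
NCV = dist / dt = 61.54 m/s


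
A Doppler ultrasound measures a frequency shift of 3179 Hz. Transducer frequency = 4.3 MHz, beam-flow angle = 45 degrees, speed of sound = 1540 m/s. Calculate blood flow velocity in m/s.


v = fd * c / (2 * f0 * cos(theta))
v = 3179 * 1540 / (2 * 4.3000e+06 * cos(45))
v = 0.8051 m/s


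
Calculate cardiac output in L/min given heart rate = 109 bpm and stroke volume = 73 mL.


CO = HR * SV
CO = 109 * 73 / 1000
CO = 7.957 L/min


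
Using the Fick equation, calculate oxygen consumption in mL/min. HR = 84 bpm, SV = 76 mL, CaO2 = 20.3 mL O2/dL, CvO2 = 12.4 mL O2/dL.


CO = HR*SV = 84*76/1000 = 6.384 L/min
a-v O2 diff = 20.3 - 12.4 = 7.9 mL/dL
VO2 = CO * (CaO2-CvO2) * 10 dL/L
VO2 = 6.384 * 7.9 * 10
VO2 = 504.3 mL/min


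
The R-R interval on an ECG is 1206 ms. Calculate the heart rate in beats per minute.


HR = 60 / RR_interval(s)
RR = 1206 ms = 1.206 s
HR = 60 / 1.206 = 49.75 bpm


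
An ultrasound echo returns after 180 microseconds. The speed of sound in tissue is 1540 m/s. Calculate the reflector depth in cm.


depth = c * t / 2
t = 180 us = 1.8000e-04 s
depth = 1540 * 1.8000e-04 / 2
depth = 0.1386 m = 13.86 cm


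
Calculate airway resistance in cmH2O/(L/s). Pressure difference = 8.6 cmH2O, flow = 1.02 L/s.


R = dP / flow
R = 8.6 / 1.02
R = 8.431 cmH2O/(L/s)


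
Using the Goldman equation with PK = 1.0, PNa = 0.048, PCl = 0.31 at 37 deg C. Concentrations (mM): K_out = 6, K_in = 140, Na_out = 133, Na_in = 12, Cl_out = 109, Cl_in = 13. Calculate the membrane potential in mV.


Vm = (RT/F)*ln((PK*Ko + PNa*Nao + PCl*Cli)/(PK*Ki + PNa*Nai + PCl*Clo))
Numer = 16.414, Denom = 174.366
Vm = -63.15 mV


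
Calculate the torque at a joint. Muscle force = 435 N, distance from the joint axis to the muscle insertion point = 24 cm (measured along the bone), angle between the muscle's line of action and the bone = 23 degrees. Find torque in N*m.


Torque = F * d * sin(theta)   (moment arm = d*sin(theta))
d = 24 cm = 0.24 m
Torque = 435 * 0.24 * sin(23)
Torque = 40.79 N*m


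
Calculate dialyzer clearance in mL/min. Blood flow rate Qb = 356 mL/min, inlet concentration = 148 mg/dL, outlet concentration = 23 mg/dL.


K = Qb * (Cb_in - Cb_out) / Cb_in
K = 356 * (148 - 23) / 148
K = 300.7 mL/min


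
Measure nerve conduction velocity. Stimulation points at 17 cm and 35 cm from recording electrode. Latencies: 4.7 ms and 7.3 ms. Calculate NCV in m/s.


Distance = (35 - 17) / 100 = 0.18 m
dt = (7.3 - 4.7) / 1000 = 0.0026 s
NCV = dist / dt = 69.23 m/s


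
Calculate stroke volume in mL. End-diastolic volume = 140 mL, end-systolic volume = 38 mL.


SV = EDV - ESV
SV = 140 - 38
SV = 102 mL


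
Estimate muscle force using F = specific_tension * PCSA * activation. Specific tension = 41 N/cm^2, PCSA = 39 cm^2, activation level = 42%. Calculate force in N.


F = sigma * PCSA * activation
F = 41 * 39 * 0.42
F = 671.6 N


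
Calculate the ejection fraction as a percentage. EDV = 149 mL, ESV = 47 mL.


SV = EDV - ESV = 149 - 47 = 102 mL
EF = SV/EDV * 100 = 102/149 * 100
EF = 68.46%


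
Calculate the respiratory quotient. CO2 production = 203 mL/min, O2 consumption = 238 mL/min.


RQ = VCO2 / VO2
RQ = 203 / 238
RQ = 0.8529


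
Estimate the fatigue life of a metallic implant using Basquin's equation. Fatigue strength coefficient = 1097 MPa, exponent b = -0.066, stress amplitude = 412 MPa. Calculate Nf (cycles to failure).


sigma_a = sigma_f' * (2Nf)^b
2Nf = (sigma_a/sigma_f')^(1/b)
2Nf = (412/1097)^(1/-0.066)
2Nf = 2780238.1
Nf = 1.3901e+06


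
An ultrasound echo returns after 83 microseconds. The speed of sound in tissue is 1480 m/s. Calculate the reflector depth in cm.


depth = c * t / 2
t = 83 us = 8.3000e-05 s
depth = 1480 * 8.3000e-05 / 2
depth = 0.06142 m = 6.142 cm


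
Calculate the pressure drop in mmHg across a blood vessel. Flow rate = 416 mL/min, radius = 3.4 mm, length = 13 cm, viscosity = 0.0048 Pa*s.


dP = 8*mu*L*Q / (pi*r^4)
Q = 416 mL/min = 6.93333e-06 m^3/s
dP = 82.4425 Pa = 82.4425 / 133.322 mmHg = 0.6184 mmHg


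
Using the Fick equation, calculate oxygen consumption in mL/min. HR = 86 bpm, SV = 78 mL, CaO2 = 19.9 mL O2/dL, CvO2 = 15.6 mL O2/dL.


CO = HR*SV = 86*78/1000 = 6.708 L/min
a-v O2 diff = 19.9 - 15.6 = 4.3 mL/dL
VO2 = CO * (CaO2-CvO2) * 10 dL/L
VO2 = 6.708 * 4.3 * 10
VO2 = 288.4 mL/min


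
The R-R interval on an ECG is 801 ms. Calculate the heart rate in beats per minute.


HR = 60 / RR_interval(s)
RR = 801 ms = 0.801 s
HR = 60 / 0.801 = 74.91 bpm


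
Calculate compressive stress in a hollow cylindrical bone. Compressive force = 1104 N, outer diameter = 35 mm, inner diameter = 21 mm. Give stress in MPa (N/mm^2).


A = pi*(r_o^2 - r_i^2)
r_o = 17.5 mm, r_i = 10.5 mm
A = 615.752 mm^2
sigma = F/A = 1104 / 615.752
sigma = 1.793 MPa


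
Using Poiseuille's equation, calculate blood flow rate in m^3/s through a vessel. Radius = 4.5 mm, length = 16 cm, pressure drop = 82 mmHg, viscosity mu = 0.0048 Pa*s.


Q = pi*r^4*dP / (8*mu*L)
r = 0.0045 m, L = 0.16 m
dP = 82 mmHg = 10932.404 Pa
Q = 0.002292 m^3/s


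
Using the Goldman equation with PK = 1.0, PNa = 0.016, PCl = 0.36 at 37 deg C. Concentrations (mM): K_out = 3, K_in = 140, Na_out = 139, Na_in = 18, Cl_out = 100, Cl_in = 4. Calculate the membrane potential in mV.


Vm = (RT/F)*ln((PK*Ko + PNa*Nao + PCl*Cli)/(PK*Ki + PNa*Nai + PCl*Clo))
Numer = 6.664, Denom = 176.288
Vm = -87.54 mV


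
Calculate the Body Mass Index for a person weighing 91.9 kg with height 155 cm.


BMI = weight / height^2
height = 155 cm = 1.55 m
BMI = 91.9 / 1.55^2
BMI = 38.25 kg/m^2


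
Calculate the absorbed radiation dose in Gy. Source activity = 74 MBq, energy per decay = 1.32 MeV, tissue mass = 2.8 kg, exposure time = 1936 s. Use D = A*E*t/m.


A = 74 MBq = 7.4000e+07 Bq
E = 1.32 MeV = 2.11464e-13 J
D = A*E*t/m = 7.4000e+07*2.11464e-13*1936/2.8
D = 0.01082 Gy


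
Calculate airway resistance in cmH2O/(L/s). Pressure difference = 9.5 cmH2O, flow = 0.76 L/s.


R = dP / flow
R = 9.5 / 0.76
R = 12.5 cmH2O/(L/s)


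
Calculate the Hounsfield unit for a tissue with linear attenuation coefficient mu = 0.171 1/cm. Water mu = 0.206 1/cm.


HU = ((mu_tissue - mu_water) / mu_water) * 1000
HU = ((0.171 - 0.206) / 0.206) * 1000
HU = -169.9


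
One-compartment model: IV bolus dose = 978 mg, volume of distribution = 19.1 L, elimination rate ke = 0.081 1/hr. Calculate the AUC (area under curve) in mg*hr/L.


C0 = Dose/Vd = 978/19.1 = 51.2042 mg/L
AUC = C0/ke = 51.2042/0.081
AUC = 632.2 mg*hr/L


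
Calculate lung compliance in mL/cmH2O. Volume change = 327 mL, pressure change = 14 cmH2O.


C = dV / dP
C = 327 / 14
C = 23.36 mL/cmH2O


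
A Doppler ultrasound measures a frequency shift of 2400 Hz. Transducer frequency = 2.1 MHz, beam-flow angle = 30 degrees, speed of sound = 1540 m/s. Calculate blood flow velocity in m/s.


v = fd * c / (2 * f0 * cos(theta))
v = 2400 * 1540 / (2 * 2.1000e+06 * cos(30))
v = 1.016 m/s


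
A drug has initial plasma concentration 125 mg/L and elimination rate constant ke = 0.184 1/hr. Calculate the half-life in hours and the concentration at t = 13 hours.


t_half = ln(2) / ke = 0.693147 / 0.184 = 3.767 hr
C(t) = C0 * exp(-ke*t) = 125 * exp(-0.184*13)
C(13) = 11.43 mg/L


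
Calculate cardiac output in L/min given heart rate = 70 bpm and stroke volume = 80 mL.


CO = HR * SV
CO = 70 * 80 / 1000
CO = 5.6 L/min


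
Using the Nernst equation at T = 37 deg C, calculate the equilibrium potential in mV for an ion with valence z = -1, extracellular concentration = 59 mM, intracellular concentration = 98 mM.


E = (RT/(zF)) * ln(C_out/C_in)
T = 37 + 273.15 = 310.15 K
E = (8.314 * 310.15 / (-1 * 96485)) * ln(59/98)
E = 13.56 mV


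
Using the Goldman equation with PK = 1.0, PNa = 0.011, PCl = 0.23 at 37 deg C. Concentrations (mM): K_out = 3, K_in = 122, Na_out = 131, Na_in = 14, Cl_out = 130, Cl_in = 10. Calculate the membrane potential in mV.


Vm = (RT/F)*ln((PK*Ko + PNa*Nao + PCl*Cli)/(PK*Ki + PNa*Nai + PCl*Clo))
Numer = 6.741, Denom = 152.054
Vm = -83.28 mV


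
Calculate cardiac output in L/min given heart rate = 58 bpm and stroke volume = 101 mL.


CO = HR * SV
CO = 58 * 101 / 1000
CO = 5.858 L/min


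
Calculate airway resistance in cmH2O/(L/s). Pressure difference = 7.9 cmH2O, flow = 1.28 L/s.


R = dP / flow
R = 7.9 / 1.28
R = 6.172 cmH2O/(L/s)


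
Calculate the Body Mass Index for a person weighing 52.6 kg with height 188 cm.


BMI = weight / height^2
height = 188 cm = 1.88 m
BMI = 52.6 / 1.88^2
BMI = 14.88 kg/m^2


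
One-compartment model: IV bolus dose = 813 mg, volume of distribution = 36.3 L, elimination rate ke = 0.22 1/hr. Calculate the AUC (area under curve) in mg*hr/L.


C0 = Dose/Vd = 813/36.3 = 22.3967 mg/L
AUC = C0/ke = 22.3967/0.22
AUC = 101.8 mg*hr/L


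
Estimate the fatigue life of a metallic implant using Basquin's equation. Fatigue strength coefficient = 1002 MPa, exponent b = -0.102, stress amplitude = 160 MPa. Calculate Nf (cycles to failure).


sigma_a = sigma_f' * (2Nf)^b
2Nf = (sigma_a/sigma_f')^(1/b)
2Nf = (160/1002)^(1/-0.102)
2Nf = 64751874
Nf = 3.2376e+07


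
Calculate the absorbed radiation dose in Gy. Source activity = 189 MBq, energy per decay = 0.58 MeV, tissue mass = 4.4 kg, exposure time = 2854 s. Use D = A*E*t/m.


A = 189 MBq = 1.8900e+08 Bq
E = 0.58 MeV = 9.2916e-14 J
D = A*E*t/m = 1.8900e+08*9.2916e-14*2854/4.4
D = 0.01139 Gy


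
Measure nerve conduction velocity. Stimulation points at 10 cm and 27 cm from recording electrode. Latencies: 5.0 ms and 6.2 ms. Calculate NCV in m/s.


Distance = (27 - 10) / 100 = 0.17 m
dt = (6.2 - 5.0) / 1000 = 0.0012 s
NCV = dist / dt = 141.7 m/s


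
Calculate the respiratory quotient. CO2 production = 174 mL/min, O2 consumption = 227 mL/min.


RQ = VCO2 / VO2
RQ = 174 / 227
RQ = 0.7665


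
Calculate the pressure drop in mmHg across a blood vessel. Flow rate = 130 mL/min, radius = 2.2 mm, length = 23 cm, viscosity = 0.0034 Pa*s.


dP = 8*mu*L*Q / (pi*r^4)
Q = 130 mL/min = 2.16667e-06 m^3/s
dP = 184.183 Pa = 184.183 / 133.322 mmHg = 1.381 mmHg


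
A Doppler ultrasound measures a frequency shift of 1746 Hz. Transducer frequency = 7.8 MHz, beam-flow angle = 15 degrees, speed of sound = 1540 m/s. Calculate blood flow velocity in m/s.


v = fd * c / (2 * f0 * cos(theta))
v = 1746 * 1540 / (2 * 7.8000e+06 * cos(15))
v = 0.1784 m/s


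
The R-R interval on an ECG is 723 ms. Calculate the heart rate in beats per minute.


HR = 60 / RR_interval(s)
RR = 723 ms = 0.723 s
HR = 60 / 0.723 = 82.99 bpm


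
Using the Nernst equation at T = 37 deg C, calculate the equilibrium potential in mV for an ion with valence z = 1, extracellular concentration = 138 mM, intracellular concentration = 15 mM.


E = (RT/(zF)) * ln(C_out/C_in)
T = 37 + 273.15 = 310.15 K
E = (8.314 * 310.15 / (1 * 96485)) * ln(138/15)
E = 59.31 mV


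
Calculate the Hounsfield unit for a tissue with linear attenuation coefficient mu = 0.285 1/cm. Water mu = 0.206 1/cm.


HU = ((mu_tissue - mu_water) / mu_water) * 1000
HU = ((0.285 - 0.206) / 0.206) * 1000
HU = 383.5


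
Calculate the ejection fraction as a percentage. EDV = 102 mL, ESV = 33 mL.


SV = EDV - ESV = 102 - 33 = 69 mL
EF = SV/EDV * 100 = 69/102 * 100
EF = 67.65%


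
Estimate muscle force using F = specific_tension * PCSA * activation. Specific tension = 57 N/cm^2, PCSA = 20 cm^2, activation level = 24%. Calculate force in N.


F = sigma * PCSA * activation
F = 57 * 20 * 0.24
F = 273.6 N


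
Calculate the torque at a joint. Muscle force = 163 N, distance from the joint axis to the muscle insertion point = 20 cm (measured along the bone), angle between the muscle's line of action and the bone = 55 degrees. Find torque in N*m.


Torque = F * d * sin(theta)   (moment arm = d*sin(theta))
d = 20 cm = 0.2 m
Torque = 163 * 0.2 * sin(55)
Torque = 26.7 N*m


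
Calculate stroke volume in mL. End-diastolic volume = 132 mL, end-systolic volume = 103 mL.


SV = EDV - ESV
SV = 132 - 103
SV = 29 mL


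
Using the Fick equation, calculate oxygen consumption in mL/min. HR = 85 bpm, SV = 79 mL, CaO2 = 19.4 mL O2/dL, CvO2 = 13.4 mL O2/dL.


CO = HR*SV = 85*79/1000 = 6.715 L/min
a-v O2 diff = 19.4 - 13.4 = 6 mL/dL
VO2 = CO * (CaO2-CvO2) * 10 dL/L
VO2 = 6.715 * 6 * 10
VO2 = 402.9 mL/min


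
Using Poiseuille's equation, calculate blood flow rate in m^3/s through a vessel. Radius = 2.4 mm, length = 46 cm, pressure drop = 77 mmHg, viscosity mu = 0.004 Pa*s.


Q = pi*r^4*dP / (8*mu*L)
r = 0.0024 m, L = 0.46 m
dP = 77 mmHg = 10265.794 Pa
Q = 7.2691e-05 m^3/s


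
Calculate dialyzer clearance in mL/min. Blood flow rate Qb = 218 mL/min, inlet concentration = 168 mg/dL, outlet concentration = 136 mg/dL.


K = Qb * (Cb_in - Cb_out) / Cb_in
K = 218 * (168 - 136) / 168
K = 41.52 mL/min


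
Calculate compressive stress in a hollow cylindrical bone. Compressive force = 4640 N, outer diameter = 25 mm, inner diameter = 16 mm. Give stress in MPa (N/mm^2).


A = pi*(r_o^2 - r_i^2)
r_o = 12.5 mm, r_i = 8 mm
A = 289.812 mm^2
sigma = F/A = 4640 / 289.812
sigma = 16.01 MPa


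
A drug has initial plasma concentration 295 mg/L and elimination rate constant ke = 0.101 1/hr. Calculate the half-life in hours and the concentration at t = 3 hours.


t_half = ln(2) / ke = 0.693147 / 0.101 = 6.863 hr
C(t) = C0 * exp(-ke*t) = 295 * exp(-0.101*3)
C(3) = 217.9 mg/L


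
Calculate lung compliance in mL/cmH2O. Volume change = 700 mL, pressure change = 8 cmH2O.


C = dV / dP
C = 700 / 8
C = 87.5 mL/cmH2O


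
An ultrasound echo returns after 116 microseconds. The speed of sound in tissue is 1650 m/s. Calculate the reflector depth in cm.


depth = c * t / 2
t = 116 us = 1.1600e-04 s
depth = 1650 * 1.1600e-04 / 2
depth = 0.0957 m = 9.57 cm


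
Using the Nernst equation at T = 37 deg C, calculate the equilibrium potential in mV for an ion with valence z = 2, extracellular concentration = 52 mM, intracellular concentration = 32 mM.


E = (RT/(zF)) * ln(C_out/C_in)
T = 37 + 273.15 = 310.15 K
E = (8.314 * 310.15 / (2 * 96485)) * ln(52/32)
E = 6.488 mV


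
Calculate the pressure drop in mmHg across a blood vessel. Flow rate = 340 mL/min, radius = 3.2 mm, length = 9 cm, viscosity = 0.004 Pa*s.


dP = 8*mu*L*Q / (pi*r^4)
Q = 340 mL/min = 5.66667e-06 m^3/s
dP = 49.5417 Pa = 49.5417 / 133.322 mmHg = 0.3716 mmHg


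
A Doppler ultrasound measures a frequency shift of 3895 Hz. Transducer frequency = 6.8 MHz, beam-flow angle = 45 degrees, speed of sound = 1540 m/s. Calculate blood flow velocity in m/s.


v = fd * c / (2 * f0 * cos(theta))
v = 3895 * 1540 / (2 * 6.8000e+06 * cos(45))
v = 0.6237 m/s


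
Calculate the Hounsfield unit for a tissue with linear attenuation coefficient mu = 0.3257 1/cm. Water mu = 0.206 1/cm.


HU = ((mu_tissue - mu_water) / mu_water) * 1000
HU = ((0.3257 - 0.206) / 0.206) * 1000
HU = 581.1


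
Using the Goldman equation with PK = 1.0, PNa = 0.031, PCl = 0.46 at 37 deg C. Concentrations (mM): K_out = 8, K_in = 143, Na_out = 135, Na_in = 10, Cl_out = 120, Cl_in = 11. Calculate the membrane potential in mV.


Vm = (RT/F)*ln((PK*Ko + PNa*Nao + PCl*Cli)/(PK*Ki + PNa*Nai + PCl*Clo))
Numer = 17.245, Denom = 198.51
Vm = -65.3 mV


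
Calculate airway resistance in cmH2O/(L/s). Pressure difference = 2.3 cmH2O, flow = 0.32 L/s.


R = dP / flow
R = 2.3 / 0.32
R = 7.187 cmH2O/(L/s)


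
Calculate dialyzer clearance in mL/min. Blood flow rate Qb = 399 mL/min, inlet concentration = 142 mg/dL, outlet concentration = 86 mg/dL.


K = Qb * (Cb_in - Cb_out) / Cb_in
K = 399 * (142 - 86) / 142
K = 157.4 mL/min


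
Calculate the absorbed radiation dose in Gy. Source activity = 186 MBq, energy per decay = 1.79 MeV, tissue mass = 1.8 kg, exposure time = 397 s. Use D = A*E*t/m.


A = 186 MBq = 1.8600e+08 Bq
E = 1.79 MeV = 2.86758e-13 J
D = A*E*t/m = 1.8600e+08*2.86758e-13*397/1.8
D = 0.01176 Gy


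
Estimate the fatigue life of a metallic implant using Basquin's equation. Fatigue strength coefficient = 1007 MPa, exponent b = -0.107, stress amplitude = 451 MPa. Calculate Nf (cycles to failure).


sigma_a = sigma_f' * (2Nf)^b
2Nf = (sigma_a/sigma_f')^(1/b)
2Nf = (451/1007)^(1/-0.107)
2Nf = 1820.9908
Nf = 910.5


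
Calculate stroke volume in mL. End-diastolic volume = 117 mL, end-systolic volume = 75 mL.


SV = EDV - ESV
SV = 117 - 75
SV = 42 mL


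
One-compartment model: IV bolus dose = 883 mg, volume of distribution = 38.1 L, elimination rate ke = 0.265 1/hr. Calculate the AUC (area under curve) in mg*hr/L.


C0 = Dose/Vd = 883/38.1 = 23.1759 mg/L
AUC = C0/ke = 23.1759/0.265
AUC = 87.46 mg*hr/L


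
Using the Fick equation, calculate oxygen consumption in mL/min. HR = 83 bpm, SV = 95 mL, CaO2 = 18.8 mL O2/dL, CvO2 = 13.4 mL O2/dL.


CO = HR*SV = 83*95/1000 = 7.885 L/min
a-v O2 diff = 18.8 - 13.4 = 5.4 mL/dL
VO2 = CO * (CaO2-CvO2) * 10 dL/L
VO2 = 7.885 * 5.4 * 10
VO2 = 425.8 mL/min
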